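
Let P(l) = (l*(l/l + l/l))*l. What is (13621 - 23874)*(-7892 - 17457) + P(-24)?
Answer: 259904449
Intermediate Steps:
P(l) = 2*l² (P(l) = (l*(1 + 1))*l = (l*2)*l = (2*l)*l = 2*l²)
(13621 - 23874)*(-7892 - 17457) + P(-24) = (13621 - 23874)*(-7892 - 17457) + 2*(-24)² = -10253*(-25349) + 2*576 = 259903297 + 1152 = 259904449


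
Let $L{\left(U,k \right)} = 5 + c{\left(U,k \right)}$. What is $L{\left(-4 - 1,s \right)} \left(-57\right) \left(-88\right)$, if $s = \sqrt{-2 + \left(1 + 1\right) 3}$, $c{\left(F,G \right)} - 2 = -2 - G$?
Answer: $15048$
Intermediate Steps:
$c{\left(F,G \right)} = - G$ ($c{\left(F,G \right)} = 2 - \left(2 + G\right) = - G$)
$s = 2$ ($s = \sqrt{-2 + 2 \cdot 3} = \sqrt{-2 + 6} = \sqrt{4} = 2$)
$L{\left(U,k \right)} = 5 - k$
$L{\left(-4 - 1,s \right)} \left(-57\right) \left(-88\right) = \left(5 - 2\right) \left(-57\right) \left(-88\right) = 3 \left(-57\right) \left(-88\right) = \left(-171\right) \left(-88\right) = 15048$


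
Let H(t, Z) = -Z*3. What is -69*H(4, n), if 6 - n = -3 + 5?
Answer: 828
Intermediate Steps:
n = 4 (n = 6 - (-3 + 5) = 6 - 1*2 = 6 - 2 = 4)
H(t, Z) = -3*Z
-69*H(4, n) = -(-207)*4 = -69*(-12) = 828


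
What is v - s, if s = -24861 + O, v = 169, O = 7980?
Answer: 17050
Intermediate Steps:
s = -16881 (s = -24861 + 7980 = -16881)
v - s = 169 - 1*(-16881) = 169 + 16881 = 17050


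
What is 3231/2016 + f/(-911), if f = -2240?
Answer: 828809/204064 ≈ 4.0615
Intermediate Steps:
3231/2016 + f/(-911) = 3231/2016 - 2240/(-911) = 3231*(1/2016) - 2240*(-1/911) = 359/224 + 2240/911 = 828809/204064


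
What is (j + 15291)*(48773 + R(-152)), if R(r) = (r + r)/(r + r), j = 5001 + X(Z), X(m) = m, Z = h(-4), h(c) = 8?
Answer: 990112200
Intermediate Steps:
Z = 8
j = 5009 (j = 5001 + 8 = 5009)
R(r) = 1 (R(r) = (2*r)/((2*r)) = (2*r)*(1/(2*r)) = 1)
(j + 15291)*(48773 + R(-152)) = (5009 + 15291)*(48773 + 1) = 20300*48774 = 990112200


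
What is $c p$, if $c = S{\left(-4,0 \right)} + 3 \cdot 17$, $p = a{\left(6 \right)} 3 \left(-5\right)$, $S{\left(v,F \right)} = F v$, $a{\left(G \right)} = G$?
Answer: $-4590$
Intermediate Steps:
$p = -90$ ($p = 6 \cdot 3 \left(-5\right) = 18 \left(-5\right) = -90$)
$c = 51$ ($c = 0 \left(-4\right) + 3 \cdot 17 = 0 + 51 = 51$)
$c p = 51 \left(-90\right) = -4590$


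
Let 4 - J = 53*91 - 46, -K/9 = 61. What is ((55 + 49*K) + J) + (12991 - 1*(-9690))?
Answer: -8938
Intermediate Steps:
K = -549 (K = -9*61 = -549)
J = -4773 (J = 4 - (53*91 - 46) = 4 - (4823 - 46) = 4 - 1*4777 = 4 - 4777 = -4773)
((55 + 49*K) + J) + (12991 - 1*(-9690)) = ((55 + 49*(-549)) - 4773) + (12991 - 1*(-9690)) = ((55 - 26901) - 4773) + (12991 + 9690) = (-26846 - 4773) + 22681 = -31619 + 22681 = -8938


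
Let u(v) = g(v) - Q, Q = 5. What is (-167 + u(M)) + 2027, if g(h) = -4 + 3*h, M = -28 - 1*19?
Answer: 1710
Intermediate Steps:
M = -47 (M = -28 - 19 = -47)
u(v) = -9 + 3*v (u(v) = (-4 + 3*v) - 1*5 = (-4 + 3*v) - 5 = -9 + 3*v)
(-167 + u(M)) + 2027 = (-167 + (-9 + 3*(-47))) + 2027 = (-167 + (-9 - 141)) + 2027 = (-167 - 150) + 2027 = -317 + 2027 = 1710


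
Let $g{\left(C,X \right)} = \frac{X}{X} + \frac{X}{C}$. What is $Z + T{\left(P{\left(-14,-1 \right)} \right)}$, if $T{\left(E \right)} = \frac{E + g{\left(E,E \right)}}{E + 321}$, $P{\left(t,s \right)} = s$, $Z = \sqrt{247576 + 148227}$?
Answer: $\frac{1}{320} + \sqrt{395803} \approx 629.13$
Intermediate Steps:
$Z = \sqrt{395803} \approx 629.13$
$g{\left(C,X \right)} = 1 + \frac{X}{C}$
$T{\left(E \right)} = \frac{2 + E}{321 + E}$ ($T{\left(E \right)} = \frac{E + \frac{E + E}{E}}{E + 321} = \frac{E + \frac{2 E}{E}}{321 + E} = \frac{E + 2}{321 + E} = \frac{2 + E}{321 + E}$)
$Z + T{\left(P{\left(-14,-1 \right)} \right)} = \sqrt{395803} + \frac{2 - 1}{321 - 1} = \sqrt{395803} + \frac{1}{320} \cdot 1 = \sqrt{395803} + \frac{1}{320} = \frac{1}{320} + \sqrt{395803}$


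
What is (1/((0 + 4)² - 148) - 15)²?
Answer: 3924361/17424 ≈ 225.23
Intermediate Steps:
(1/((0 + 4)² - 148) - 15)² = (1/(4² - 148) - 15)² = (1/(16 - 148) - 15)² = (1/(-132) - 15)² = (-1/132 - 15)² = (-1981/132)² = 3924361/17424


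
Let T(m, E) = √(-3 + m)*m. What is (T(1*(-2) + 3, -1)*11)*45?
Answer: 495*I*√2 ≈ 700.04*I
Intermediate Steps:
T(m, E) = m*√(-3 + m)
(T(1*(-2) + 3, -1)*11)*45 = (((1*(-2) + 3)*√(-3 + (1*(-2) + 3)))*11)*45 = (((-2 + 3)*√(-3 + (-2 + 3)))*11)*45 = ((1*√(-3 + 1))*11)*45 = ((1*√(-2))*11)*45 = ((1*(I*√2))*11)*45 = ((I*√2)*11)*45 = (11*I*√2)*45 = 495*I*√2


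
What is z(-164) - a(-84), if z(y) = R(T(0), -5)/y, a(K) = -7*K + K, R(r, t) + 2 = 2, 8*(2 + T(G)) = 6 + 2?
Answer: -504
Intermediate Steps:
T(G) = -1 (T(G) = -2 + (6 + 2)/8 = -2 + (⅛)*8 = -2 + 1 = -1)
R(r, t) = 0 (R(r, t) = -2 + 2 = 0)
a(K) = -6*K
z(y) = 0 (z(y) = 0/y = 0)
z(-164) - a(-84) = 0 - (-6)*(-84) = 0 - 1*504 = 0 - 504 = -504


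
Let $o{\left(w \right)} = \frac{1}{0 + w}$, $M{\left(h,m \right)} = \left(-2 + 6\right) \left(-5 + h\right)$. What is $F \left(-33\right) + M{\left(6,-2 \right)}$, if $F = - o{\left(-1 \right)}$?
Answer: $-29$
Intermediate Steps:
$M{\left(h,m \right)} = -20 + 4 h$ ($M{\left(h,m \right)} = 4 \left(-5 + h\right) = -20 + 4 h$)
$o{\left(w \right)} = \frac{1}{w}$
$F = 1$ ($F = - \frac{1}{-1} = \left(-1\right) \left(-1\right) = 1$)
$F \left(-33\right) + M{\left(6,-2 \right)} = 1 \left(-33\right) + \left(-20 + 4 \cdot 6\right) = -33 + \left(-20 + 24\right) = -33 + 4 = -29$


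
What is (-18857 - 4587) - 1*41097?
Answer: -64541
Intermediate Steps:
(-18857 - 4587) - 1*41097 = -23444 - 41097 = -64541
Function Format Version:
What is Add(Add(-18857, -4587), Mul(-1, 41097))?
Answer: -64541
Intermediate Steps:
Add(Add(-18857, -4587), Mul(-1, 41097)) = Add(-23444, -41097) = -64541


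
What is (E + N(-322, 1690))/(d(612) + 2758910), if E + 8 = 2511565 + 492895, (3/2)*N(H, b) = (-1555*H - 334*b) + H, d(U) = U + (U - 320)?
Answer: 4442606/4139721 ≈ 1.0732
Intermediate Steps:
d(U) = -320 + 2*U (d(U) = U + (-320 + U) = -320 + 2*U)
N(H, b) = -1036*H - 668*b/3 (N(H, b) = 2*((-1555*H - 334*b) + H)/3 = 2*(-1554*H - 334*b)/3 = -1036*H - 668*b/3)
E = 3004452 (E = -8 + (2511565 + 492895) = -8 + 3004460 = 3004452)
(E + N(-322, 1690))/(d(612) + 2758910) = (3004452 + (-1036*(-322) - 668/3*1690))/((-320 + 2*612) + 2758910) = (3004452 + (333592 - 1128920/3))/((-320 + 1224) + 2758910) = (3004452 - 128144/3)/(904 + 2758910) = (8885212/3)/2759814 = (8885212/3)*(1/2759814) = 4442606/4139721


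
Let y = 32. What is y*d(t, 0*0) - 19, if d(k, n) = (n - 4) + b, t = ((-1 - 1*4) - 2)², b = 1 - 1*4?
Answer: -243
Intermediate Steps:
b = -3 (b = 1 - 4 = -3)
t = 49 (t = ((-1 - 4) - 2)² = (-5 - 2)² = (-7)² = 49)
d(k, n) = -7 + n (d(k, n) = (n - 4) - 3 = (-4 + n) - 3 = -7 + n)
y*d(t, 0*0) - 19 = 32*(-7 + 0*0) - 19 = 32*(-7 + 0) - 19 = 32*(-7) - 19 = -224 - 19 = -243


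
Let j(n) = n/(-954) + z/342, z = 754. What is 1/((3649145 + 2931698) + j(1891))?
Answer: 18126/119284364251 ≈ 1.5196e-7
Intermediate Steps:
j(n) = 377/171 - n/954 (j(n) = n/(-954) + 754/342 = n*(-1/954) + 754*(1/342) = -n/954 + 377/171 = 377/171 - n/954)
1/((3649145 + 2931698) + j(1891)) = 1/((3649145 + 2931698) + (377/171 - 1/954*1891)) = 1/(6580843 + (377/171 - 1891/954)) = 1/(6580843 + 4033/18126) = 1/(119284364251/18126) = 18126/119284364251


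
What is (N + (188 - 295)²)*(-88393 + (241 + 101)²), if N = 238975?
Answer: 7154864104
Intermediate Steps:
(N + (188 - 295)²)*(-88393 + (241 + 101)²) = (238975 + (188 - 295)²)*(-88393 + (241 + 101)²) = (238975 + (-107)²)*(-88393 + 342²) = (238975 + 11449)*(-88393 + 116964) = 250424*28571 = 7154864104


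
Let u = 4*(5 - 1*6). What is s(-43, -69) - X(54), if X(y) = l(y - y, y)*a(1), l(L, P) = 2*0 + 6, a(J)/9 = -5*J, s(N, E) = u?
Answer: 266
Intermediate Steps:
u = -4 (u = 4*(5 - 6) = 4*(-1) = -4)
s(N, E) = -4
a(J) = -45*J (a(J) = 9*(-5*J) = -45*J)
l(L, P) = 6 (l(L, P) = 0 + 6 = 6)
X(y) = -270 (X(y) = 6*(-45*1) = 6*(-45) = -270)
s(-43, -69) - X(54) = -4 - 1*(-270) = -4 + 270 = 266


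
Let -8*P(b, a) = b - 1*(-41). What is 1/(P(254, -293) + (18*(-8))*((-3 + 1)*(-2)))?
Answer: -8/4903 ≈ -0.0016317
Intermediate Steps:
P(b, a) = -41/8 - b/8 (P(b, a) = -(b - 1*(-41))/8 = -(b + 41)/8 = -(41 + b)/8 = -41/8 - b/8)
1/(P(254, -293) + (18*(-8))*((-3 + 1)*(-2))) = 1/((-41/8 - 1/8*254) + (18*(-8))*((-3 + 1)*(-2))) = 1/((-41/8 - 127/4) - (-288)*(-2)) = 1/(-295/8 - 144*4) = 1/(-295/8 - 576) = 1/(-4903/8) = -8/4903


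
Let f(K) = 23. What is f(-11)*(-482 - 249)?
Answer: -16813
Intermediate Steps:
f(-11)*(-482 - 249) = 23*(-482 - 249) = 23*(-731) = -16813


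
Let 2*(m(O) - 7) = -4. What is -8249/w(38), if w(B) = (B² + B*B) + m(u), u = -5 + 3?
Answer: -8249/2893 ≈ -2.8514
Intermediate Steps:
u = -2
m(O) = 5 (m(O) = 7 + (½)*(-4) = 7 - 2 = 5)
w(B) = 5 + 2*B² (w(B) = (B² + B*B) + 5 = (B² + B²) + 5 = 2*B² + 5 = 5 + 2*B²)
-8249/w(38) = -8249/(5 + 2*38²) = -8249/(5 + 2*1444) = -8249/(5 + 2888) = -8249/2893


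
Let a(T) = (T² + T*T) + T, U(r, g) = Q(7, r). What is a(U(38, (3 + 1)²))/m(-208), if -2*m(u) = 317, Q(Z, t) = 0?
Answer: 0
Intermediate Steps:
U(r, g) = 0
a(T) = T + 2*T² (a(T) = (T² + T²) + T = 2*T² + T = T + 2*T²)
m(u) = -317/2 (m(u) = -½*317 = -317/2)
a(U(38, (3 + 1)²))/m(-208) = (0*(1 + 2*0))/(-317/2) = (0*(1 + 0))*(-2/317) = (0*1)*(-2/317) = 0*(-2/317) = 0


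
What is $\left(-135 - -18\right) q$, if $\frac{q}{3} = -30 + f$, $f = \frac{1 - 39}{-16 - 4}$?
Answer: $\frac{98631}{10} \approx 9863.1$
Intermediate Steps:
$f = \frac{19}{10}$ ($f = - \frac{38}{-20} = \left(-38\right) \left(- \frac{1}{20}\right) = \frac{19}{10} \approx 1.9$)
$q = - \frac{843}{10}$ ($q = 3 \left(-30 + \frac{19}{10}\right) = 3 \left(- \frac{281}{10}\right) = - \frac{843}{10} \approx -84.3$)
$\left(-135 - -18\right) q = \left(-135 - -18\right) \left(- \frac{843}{10}\right) = \left(-135 + \left(-5 + 23\right)\right) \left(- \frac{843}{10}\right) = \left(-135 + 18\right) \left(- \frac{843}{10}\right) = \left(-117\right) \left(- \frac{843}{10}\right) = \frac{98631}{10}$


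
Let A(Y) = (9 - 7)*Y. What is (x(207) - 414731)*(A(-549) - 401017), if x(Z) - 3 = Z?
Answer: 166685111915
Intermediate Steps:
x(Z) = 3 + Z
A(Y) = 2*Y
(x(207) - 414731)*(A(-549) - 401017) = ((3 + 207) - 414731)*(2*(-549) - 401017) = (210 - 414731)*(-1098 - 401017) = -414521*(-402115) = 166685111915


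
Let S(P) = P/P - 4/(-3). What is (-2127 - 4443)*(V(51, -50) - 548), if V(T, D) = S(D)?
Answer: 3585030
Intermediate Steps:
S(P) = 7/3 (S(P) = 1 - 4*(-⅓) = 1 + 4/3 = 7/3)
V(T, D) = 7/3
(-2127 - 4443)*(V(51, -50) - 548) = (-2127 - 4443)*(7/3 - 548) = -6570*(-1637/3) = 3585030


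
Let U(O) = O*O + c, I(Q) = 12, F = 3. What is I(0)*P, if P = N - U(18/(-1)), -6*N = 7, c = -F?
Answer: -3866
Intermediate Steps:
c = -3 (c = -1*3 = -3)
N = -7/6 (N = -⅙*7 = -7/6 ≈ -1.1667)
U(O) = -3 + O² (U(O) = O*O - 3 = O² - 3 = -3 + O²)
P = -1933/6 (P = -7/6 - (-3 + (18/(-1))²) = -7/6 - (-3 + (18*(-1))²) = -7/6 - (-3 + (-18)²) = -7/6 - (-3 + 324) = -7/6 - 1*321 = -7/6 - 321 = -1933/6 ≈ -322.17)
I(0)*P = 12*(-1933/6) = -3866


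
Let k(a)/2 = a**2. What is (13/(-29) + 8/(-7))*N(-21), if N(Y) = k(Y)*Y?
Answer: 854658/29 ≈ 29471.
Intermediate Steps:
k(a) = 2*a**2
N(Y) = 2*Y**3 (N(Y) = (2*Y**2)*Y = 2*Y**3)
(13/(-29) + 8/(-7))*N(-21) = (13/(-29) + 8/(-7))*(2*(-21)**3) = (13*(-1/29) + 8*(-1/7))*(2*(-9261)) = (-13/29 - 8/7)*(-18522) = -323/203*(-18522) = 854658/29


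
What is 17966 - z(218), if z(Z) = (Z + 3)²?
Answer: -30875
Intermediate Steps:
z(Z) = (3 + Z)²
17966 - z(218) = 17966 - (3 + 218)² = 17966 - 1*221² = 17966 - 1*48841 = 17966 - 48841 = -30875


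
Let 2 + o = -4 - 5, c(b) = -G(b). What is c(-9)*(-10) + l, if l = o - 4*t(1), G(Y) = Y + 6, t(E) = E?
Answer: -45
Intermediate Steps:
G(Y) = 6 + Y
c(b) = -6 - b (c(b) = -(6 + b) = -6 - b)
o = -11 (o = -2 + (-4 - 5) = -2 - 9 = -11)
l = -15 (l = -11 - 4*1 = -11 - 4 = -15)
c(-9)*(-10) + l = (-6 - 1*(-9))*(-10) - 15 = (-6 + 9)*(-10) - 15 = 3*(-10) - 15 = -30 - 15 = -45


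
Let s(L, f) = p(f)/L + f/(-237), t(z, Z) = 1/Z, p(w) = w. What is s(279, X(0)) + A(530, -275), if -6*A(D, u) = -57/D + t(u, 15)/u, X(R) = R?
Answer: 47131/2623500 ≈ 0.017965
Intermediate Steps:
s(L, f) = -f/237 + f/L (s(L, f) = f/L + f/(-237) = f/L + f*(-1/237) = f/L - f/237 = -f/237 + f/L)
A(D, u) = -1/(90*u) + 19/(2*D) (A(D, u) = -(-57/D + 1/(15*u))/6 = -1/(90*u) + 19/(2*D))
s(279, X(0)) + A(530, -275) = (-1/237*0 + 0/279) + (1/90)*(-1*530 + 855*(-275))/(530*(-275)) = (0 + 0*(1/279)) + (1/90)*(1/530)*(-1/275)*(-530 - 235125) = (0 + 0) + (1/90)*(1/530)*(-1/275)*(-235655) = 0 + 47131/2623500 = 47131/2623500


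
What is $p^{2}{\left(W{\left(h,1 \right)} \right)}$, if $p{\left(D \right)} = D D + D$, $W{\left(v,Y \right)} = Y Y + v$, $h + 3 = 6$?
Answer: $400$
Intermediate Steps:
$h = 3$ ($h = -3 + 6 = 3$)
$W{\left(v,Y \right)} = v + Y^{2}$ ($W{\left(v,Y \right)} = Y^{2} + v = v + Y^{2}$)
$p{\left(D \right)} = D + D^{2}$ ($p{\left(D \right)} = D^{2} + D = D + D^{2}$)
$p^{2}{\left(W{\left(h,1 \right)} \right)} = \left(\left(3 + 1^{2}\right) \left(1 + \left(3 + 1^{2}\right)\right)\right)^{2} = \left(\left(3 + 1\right) \left(1 + \left(3 + 1\right)\right)\right)^{2} = \left(4 \left(1 + 4\right)\right)^{2} = \left(4 \cdot 5\right)^{2} = 20^{2} = 400$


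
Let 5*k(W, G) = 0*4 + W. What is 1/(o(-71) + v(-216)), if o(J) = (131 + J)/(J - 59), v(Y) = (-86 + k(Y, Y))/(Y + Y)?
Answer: -14040/2281 ≈ -6.1552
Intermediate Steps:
k(W, G) = W/5 (k(W, G) = (0*4 + W)/5 = (0 + W)/5 = W/5)
v(Y) = (-86 + Y/5)/(2*Y) (v(Y) = (-86 + Y/5)/(Y + Y) = (-86 + Y/5)/((2*Y)) = (-86 + Y/5)*(1/(2*Y)) = (-86 + Y/5)/(2*Y))
o(J) = (131 + J)/(-59 + J)
1/(o(-71) + v(-216)) = 1/((131 - 71)/(-59 - 71) + (⅒)*(-430 - 216)/(-216)) = 1/(60/(-130) + (⅒)*(-1/216)*(-646)) = 1/(-1/130*60 + 323/1080) = 1/(-6/13 + 323/1080) = 1/(-2281/14040) = -14040/2281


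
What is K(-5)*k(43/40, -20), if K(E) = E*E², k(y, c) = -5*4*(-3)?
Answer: -7500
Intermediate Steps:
k(y, c) = 60 (k(y, c) = -20*(-3) = 60)
K(E) = E³
K(-5)*k(43/40, -20) = (-5)³*60 = -125*60 = -7500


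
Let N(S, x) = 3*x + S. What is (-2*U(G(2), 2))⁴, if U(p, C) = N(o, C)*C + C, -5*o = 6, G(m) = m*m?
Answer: 181063936/625 ≈ 2.8970e+5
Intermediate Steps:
G(m) = m²
o = -6/5 (o = -⅕*6 = -6/5 ≈ -1.2000)
N(S, x) = S + 3*x
U(p, C) = C + C*(-6/5 + 3*C) (U(p, C) = (-6/5 + 3*C)*C + C = C*(-6/5 + 3*C) + C = C + C*(-6/5 + 3*C))
(-2*U(G(2), 2))⁴ = (-2*2*(-1 + 15*2)/5)⁴ = (-2*2*(-1 + 30)/5)⁴ = (-2*2*29/5)⁴ = (-2*58/5)⁴ = (-116/5)⁴ = 181063936/625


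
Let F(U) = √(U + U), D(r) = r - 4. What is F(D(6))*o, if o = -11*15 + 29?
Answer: -272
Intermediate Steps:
D(r) = -4 + r
o = -136 (o = -165 + 29 = -136)
F(U) = √2*√U (F(U) = √(2*U) = √2*√U)
F(D(6))*o = (√2*√(-4 + 6))*(-136) = (√2*√2)*(-136) = 2*(-136) = -272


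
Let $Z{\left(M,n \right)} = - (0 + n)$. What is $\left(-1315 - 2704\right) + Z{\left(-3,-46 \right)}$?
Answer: $-3973$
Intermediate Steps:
$Z{\left(M,n \right)} = - n$
$\left(-1315 - 2704\right) + Z{\left(-3,-46 \right)} = \left(-1315 - 2704\right) - -46 = -4019 + 46 = -3973$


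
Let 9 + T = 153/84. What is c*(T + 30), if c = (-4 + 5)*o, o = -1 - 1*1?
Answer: -639/14 ≈ -45.643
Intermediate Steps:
o = -2 (o = -1 - 1 = -2)
T = -201/28 (T = -9 + 153/84 = -9 + 153*(1/84) = -9 + 51/28 = -201/28 ≈ -7.1786)
c = -2 (c = (-4 + 5)*(-2) = 1*(-2) = -2)
c*(T + 30) = -2*(-201/28 + 30) = -2*639/28 = -639/14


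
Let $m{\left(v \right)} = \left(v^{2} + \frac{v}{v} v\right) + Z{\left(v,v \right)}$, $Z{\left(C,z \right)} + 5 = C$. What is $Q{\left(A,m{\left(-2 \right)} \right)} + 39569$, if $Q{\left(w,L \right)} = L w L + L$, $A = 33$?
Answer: $40389$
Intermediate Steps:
$Z{\left(C,z \right)} = -5 + C$
$m{\left(v \right)} = -5 + v^{2} + 2 v$ ($m{\left(v \right)} = \left(v^{2} + \frac{v}{v} v\right) + \left(-5 + v\right) = \left(v^{2} + 1 v\right) + \left(-5 + v\right) = \left(v^{2} + v\right) + \left(-5 + v\right) = \left(v + v^{2}\right) + \left(-5 + v\right) = -5 + v^{2} + 2 v$)
$Q{\left(w,L \right)} = L + w L^{2}$ ($Q{\left(w,L \right)} = w L^{2} + L = L + w L^{2}$)
$Q{\left(A,m{\left(-2 \right)} \right)} + 39569 = \left(-5 + \left(-2\right)^{2} + 2 \left(-2\right)\right) \left(1 + \left(-5 + \left(-2\right)^{2} + 2 \left(-2\right)\right) 33\right) + 39569 = \left(-5 + 4 - 4\right) \left(1 + \left(-5 + 4 - 4\right) 33\right) + 39569 = - 5 \left(1 - 165\right) + 39569 = \left(-5\right) \left(-164\right) + 39569 = 820 + 39569 = 40389$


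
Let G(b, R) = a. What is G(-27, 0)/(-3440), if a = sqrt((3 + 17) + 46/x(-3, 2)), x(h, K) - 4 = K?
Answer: -sqrt(249)/10320 ≈ -0.0015290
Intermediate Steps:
x(h, K) = 4 + K
a = sqrt(249)/3 (a = sqrt((3 + 17) + 46/(4 + 2)) = sqrt(20 + 46/6) = sqrt(20 + 46*(1/6)) = sqrt(20 + 23/3) = sqrt(83/3) = sqrt(249)/3 ≈ 5.2599)
G(b, R) = sqrt(249)/3
G(-27, 0)/(-3440) = (sqrt(249)/3)/(-3440) = (sqrt(249)/3)*(-1/3440) = -sqrt(249)/10320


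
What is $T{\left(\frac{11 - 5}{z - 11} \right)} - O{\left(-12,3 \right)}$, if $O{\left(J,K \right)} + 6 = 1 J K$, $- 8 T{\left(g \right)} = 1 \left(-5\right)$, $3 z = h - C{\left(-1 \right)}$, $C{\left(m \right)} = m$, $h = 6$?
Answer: $\frac{341}{8} \approx 42.625$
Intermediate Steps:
$z = \frac{7}{3}$ ($z = \frac{6 - -1}{3} = \frac{6 + 1}{3} = \frac{1}{3} \cdot 7 = \frac{7}{3} \approx 2.3333$)
$T{\left(g \right)} = \frac{5}{8}$ ($T{\left(g \right)} = - \frac{1 \left(-5\right)}{8} = \left(- \frac{1}{8}\right) \left(-5\right) = \frac{5}{8}$)
$O{\left(J,K \right)} = -6 + J K$ ($O{\left(J,K \right)} = -6 + 1 J K = -6 + J K$)
$T{\left(\frac{11 - 5}{z - 11} \right)} - O{\left(-12,3 \right)} = \frac{5}{8} - \left(-6 - 36\right) = \frac{5}{8} - -42 = \frac{5}{8} + 42 = \frac{341}{8}$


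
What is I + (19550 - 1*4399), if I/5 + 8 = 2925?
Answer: 29736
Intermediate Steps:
I = 14585 (I = -40 + 5*2925 = -40 + 14625 = 14585)
I + (19550 - 1*4399) = 14585 + (19550 - 1*4399) = 14585 + (19550 - 4399) = 14585 + 15151 = 29736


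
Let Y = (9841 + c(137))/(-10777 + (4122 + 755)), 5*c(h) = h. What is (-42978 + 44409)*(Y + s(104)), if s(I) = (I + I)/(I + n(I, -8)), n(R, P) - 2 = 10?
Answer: 73755171/427750 ≈ 172.43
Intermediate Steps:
c(h) = h/5
n(R, P) = 12 (n(R, P) = 2 + 10 = 12)
Y = -24671/14750 (Y = (9841 + (⅕)*137)/(-10777 + (4122 + 755)) = (9841 + 137/5)/(-10777 + 4877) = (49342/5)/(-5900) = (49342/5)*(-1/5900) = -24671/14750 ≈ -1.6726)
s(I) = 2*I/(12 + I) (s(I) = (I + I)/(I + 12) = (2*I)/(12 + I) = 2*I/(12 + I))
(-42978 + 44409)*(Y + s(104)) = (-42978 + 44409)*(-24671/14750 + 2*104/(12 + 104)) = 1431*(-24671/14750 + 2*104/116) = 1431*(-24671/14750 + 2*104*(1/116)) = 1431*(-24671/14750 + 52/29) = 1431*(51541/427750) = 73755171/427750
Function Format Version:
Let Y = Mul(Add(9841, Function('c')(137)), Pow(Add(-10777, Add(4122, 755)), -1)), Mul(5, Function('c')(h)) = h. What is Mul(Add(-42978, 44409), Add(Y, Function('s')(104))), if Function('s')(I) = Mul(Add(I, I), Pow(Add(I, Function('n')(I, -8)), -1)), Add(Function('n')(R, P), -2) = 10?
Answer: Rational(73755171, 427750) ≈ 172.43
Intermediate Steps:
Function('c')(h) = Mul(Rational(1, 5), h)
Function('n')(R, P) = 12 (Function('n')(R, P) = Add(2, 10) = 12)
Y = Rational(-24671, 14750) (Y = Mul(Add(9841, Mul(Rational(1, 5), 137)), Pow(Add(-10777, Add(4122, 755)), -1)) = Mul(Add(9841, Rational(137, 5)), Pow(Add(-10777, 4877), -1)) = Mul(Rational(49342, 5), Pow(-5900, -1)) = Mul(Rational(49342, 5), Rational(-1, 5900)) = Rational(-24671, 14750) ≈ -1.6726)
Function('s')(I) = Mul(2, I, Pow(Add(12, I), -1)) (Function('s')(I) = Mul(Add(I, I), Pow(Add(I, 12), -1)) = Mul(Mul(2, I), Pow(Add(12, I), -1)) = Mul(2, I, Pow(Add(12, I), -1)))
Mul(Add(-42978, 44409), Add(Y, Function('s')(104))) = Mul(Add(-42978, 44409), Add(Rational(-24671, 14750), Mul(2, 104, Pow(Add(12, 104), -1)))) = Mul(1431, Add(Rational(-24671, 14750), Mul(2, 104, Pow(116, -1)))) = Mul(1431, Add(Rational(-24671, 14750), Mul(2, 104, Rational(1, 116)))) = Mul(1431, Add(Rational(-24671, 14750), Rational(52, 29))) = Mul(1431, Rational(51541, 427750)) = Rational(73755171, 427750)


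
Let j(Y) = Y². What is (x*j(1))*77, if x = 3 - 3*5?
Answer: -924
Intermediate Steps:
x = -12 (x = 3 - 15 = -12)
(x*j(1))*77 = -12*1²*77 = -12*1*77 = -12*77 = -924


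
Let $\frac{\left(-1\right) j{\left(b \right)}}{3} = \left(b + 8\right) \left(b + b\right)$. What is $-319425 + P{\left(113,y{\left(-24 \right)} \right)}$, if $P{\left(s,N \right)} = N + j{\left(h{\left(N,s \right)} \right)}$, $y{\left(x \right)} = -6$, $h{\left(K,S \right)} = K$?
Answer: $-319359$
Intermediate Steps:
$j{\left(b \right)} = - 6 b \left(8 + b\right)$ ($j{\left(b \right)} = - 3 \left(b + 8\right) \left(b + b\right) = - 3 \left(8 + b\right) 2 b = - 3 \cdot 2 b \left(8 + b\right) = - 6 b \left(8 + b\right)$)
$P{\left(s,N \right)} = N - 6 N \left(8 + N\right)$
$-319425 + P{\left(113,y{\left(-24 \right)} \right)} = -319425 - 6 \left(-47 - -36\right) = -319425 - 6 \left(-47 + 36\right) = -319425 - -66 = -319425 + 66 = -319359$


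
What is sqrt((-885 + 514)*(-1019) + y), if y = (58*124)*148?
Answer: sqrt(1442465) ≈ 1201.0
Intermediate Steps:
y = 1064416 (y = 7192*148 = 1064416)
sqrt((-885 + 514)*(-1019) + y) = sqrt((-885 + 514)*(-1019) + 1064416) = sqrt(-371*(-1019) + 1064416) = sqrt(378049 + 1064416) = sqrt(1442465)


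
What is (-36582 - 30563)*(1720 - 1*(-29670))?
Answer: -2107681550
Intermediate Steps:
(-36582 - 30563)*(1720 - 1*(-29670)) = -67145*(1720 + 29670) = -67145*31390 = -2107681550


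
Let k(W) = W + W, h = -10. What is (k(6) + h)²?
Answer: 4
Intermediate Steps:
k(W) = 2*W
(k(6) + h)² = (2*6 - 10)² = (12 - 10)² = 2² = 4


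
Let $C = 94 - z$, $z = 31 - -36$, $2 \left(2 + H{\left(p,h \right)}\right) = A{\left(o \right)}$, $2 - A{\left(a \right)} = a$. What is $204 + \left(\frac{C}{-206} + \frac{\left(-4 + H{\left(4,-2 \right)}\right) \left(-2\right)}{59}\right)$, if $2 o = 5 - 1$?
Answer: $\frac{2480295}{12154} \approx 204.07$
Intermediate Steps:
$o = 2$ ($o = \frac{5 - 1}{2} = \frac{1}{2} \cdot 4 = 2$)
$A{\left(a \right)} = 2 - a$
$H{\left(p,h \right)} = -2$ ($H{\left(p,h \right)} = -2 + \frac{2 - 2}{2} = -2 + \frac{1}{2} \cdot 0 = -2 + 0 = -2$)
$z = 67$ ($z = 31 + 36 = 67$)
$C = 27$ ($C = 94 - 67 = 27$)
$204 + \left(\frac{C}{-206} + \frac{\left(-4 + H{\left(4,-2 \right)}\right) \left(-2\right)}{59}\right) = 204 + \left(\frac{27}{-206} + \frac{\left(-4 - 2\right) \left(-2\right)}{59}\right) = 204 + \left(27 \left(- \frac{1}{206}\right) + \left(-6\right) \left(-2\right) \frac{1}{59}\right) = 204 + \left(- \frac{27}{206} + 12 \cdot \frac{1}{59}\right) = 204 + \left(- \frac{27}{206} + \frac{12}{59}\right) = 204 + \frac{879}{12154} = \frac{2480295}{12154}$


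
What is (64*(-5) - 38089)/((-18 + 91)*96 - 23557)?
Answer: 38409/16549 ≈ 2.3209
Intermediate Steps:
(64*(-5) - 38089)/((-18 + 91)*96 - 23557) = (-320 - 38089)/(73*96 - 23557) = -38409/(7008 - 23557) = -38409/(-16549) = -38409*(-1/16549) = 38409/16549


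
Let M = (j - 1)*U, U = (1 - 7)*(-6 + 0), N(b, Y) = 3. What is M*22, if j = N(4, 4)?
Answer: 1584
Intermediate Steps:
U = 36 (U = -6*(-6) = 36)
j = 3
M = 72 (M = (3 - 1)*36 = 2*36 = 72)
M*22 = 72*22 = 1584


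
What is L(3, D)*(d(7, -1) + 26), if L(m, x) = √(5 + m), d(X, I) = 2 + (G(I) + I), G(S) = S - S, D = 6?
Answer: 54*√2 ≈ 76.368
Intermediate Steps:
G(S) = 0
d(X, I) = 2 + I (d(X, I) = 2 + (0 + I) = 2 + I)
L(3, D)*(d(7, -1) + 26) = √(5 + 3)*((2 - 1) + 26) = √8*(1 + 26) = (2*√2)*27 = 54*√2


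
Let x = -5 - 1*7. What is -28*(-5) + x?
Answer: 128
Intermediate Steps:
x = -12 (x = -5 - 7 = -12)
-28*(-5) + x = -28*(-5) - 12 = -7*(-20) - 12 = 140 - 12 = 128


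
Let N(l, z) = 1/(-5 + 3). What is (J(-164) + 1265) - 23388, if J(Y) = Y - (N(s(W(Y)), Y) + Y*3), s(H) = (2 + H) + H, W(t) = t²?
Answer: -43589/2 ≈ -21795.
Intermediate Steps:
s(H) = 2 + 2*H
N(l, z) = -½ (N(l, z) = 1/(-2) = -½)
J(Y) = ½ - 2*Y (J(Y) = Y - (-½ + Y*3) = Y - (-½ + 3*Y) = Y + (½ - 3*Y) = ½ - 2*Y)
(J(-164) + 1265) - 23388 = ((½ - 2*(-164)) + 1265) - 23388 = ((½ + 328) + 1265) - 23388 = (657/2 + 1265) - 23388 = 3187/2 - 23388 = -43589/2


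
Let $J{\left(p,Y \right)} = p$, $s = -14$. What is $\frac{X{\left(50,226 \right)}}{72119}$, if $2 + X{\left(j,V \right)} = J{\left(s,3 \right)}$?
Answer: $- \frac{16}{72119} \approx -0.00022186$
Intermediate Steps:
$X{\left(j,V \right)} = -16$ ($X{\left(j,V \right)} = -2 - 14 = -16$)
$\frac{X{\left(50,226 \right)}}{72119} = - \frac{16}{72119}$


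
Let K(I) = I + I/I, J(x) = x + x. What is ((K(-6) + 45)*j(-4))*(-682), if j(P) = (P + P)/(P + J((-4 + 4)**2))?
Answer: -54560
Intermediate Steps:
J(x) = 2*x
j(P) = 2 (j(P) = (P + P)/(P + 2*(-4 + 4)**2) = (2*P)/(P + 2*0**2) = (2*P)/(P + 2*0) = (2*P)/(P + 0) = (2*P)/P = 2)
K(I) = 1 + I (K(I) = I + 1 = 1 + I)
((K(-6) + 45)*j(-4))*(-682) = (((1 - 6) + 45)*2)*(-682) = ((-5 + 45)*2)*(-682) = (40*2)*(-682) = 80*(-682) = -54560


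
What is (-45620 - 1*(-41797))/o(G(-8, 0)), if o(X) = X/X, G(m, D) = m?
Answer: -3823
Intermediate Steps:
o(X) = 1
(-45620 - 1*(-41797))/o(G(-8, 0)) = (-45620 - 1*(-41797))/1 = (-45620 + 41797)*1 = -3823*1 = -3823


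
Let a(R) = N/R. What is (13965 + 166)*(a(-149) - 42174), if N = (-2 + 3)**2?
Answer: -88798172437/149 ≈ -5.9596e+8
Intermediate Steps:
N = 1 (N = 1**2 = 1)
a(R) = 1/R
(13965 + 166)*(a(-149) - 42174) = (13965 + 166)*(1/(-149) - 42174) = 14131*(-1/149 - 42174) = 14131*(-6283927/149) = -88798172437/149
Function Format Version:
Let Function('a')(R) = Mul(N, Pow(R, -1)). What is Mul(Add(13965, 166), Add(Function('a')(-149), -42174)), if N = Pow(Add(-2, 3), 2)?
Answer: Rational(-88798172437, 149) ≈ -5.9596e+8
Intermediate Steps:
N = 1 (N = Pow(1, 2) = 1)
Function('a')(R) = Pow(R, -1) (Function('a')(R) = Mul(1, Pow(R, -1)) = Pow(R, -1))
Mul(Add(13965, 166), Add(Function('a')(-149), -42174)) = Mul(Add(13965, 166), Add(Pow(-149, -1), -42174)) = Mul(14131, Add(Rational(-1, 149), -42174)) = Mul(14131, Rational(-6283927, 149)) = Rational(-88798172437, 149)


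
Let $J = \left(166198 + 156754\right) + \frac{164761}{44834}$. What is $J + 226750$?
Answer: $\frac{24645504229}{44834} \approx 5.4971 \cdot 10^{5}$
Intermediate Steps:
$J = \frac{14479394729}{44834}$ ($J = 322952 + 164761 \cdot \frac{1}{44834} = 322952 + \frac{164761}{44834} = \frac{14479394729}{44834} \approx 3.2296 \cdot 10^{5}$)
$J + 226750 = \frac{14479394729}{44834} + 226750 = \frac{24645504229}{44834}$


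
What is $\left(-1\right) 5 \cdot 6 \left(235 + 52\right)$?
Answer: $-8610$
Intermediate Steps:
$\left(-1\right) 5 \cdot 6 \left(235 + 52\right) = \left(-5\right) 6 \cdot 287 = \left(-30\right) 287 = -8610$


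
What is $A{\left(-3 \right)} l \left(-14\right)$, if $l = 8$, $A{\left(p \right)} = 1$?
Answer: $-112$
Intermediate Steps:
$A{\left(-3 \right)} l \left(-14\right) = 1 \cdot 8 \left(-14\right) = 8 \left(-14\right) = -112$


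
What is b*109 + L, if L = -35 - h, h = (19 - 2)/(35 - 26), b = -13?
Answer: -13085/9 ≈ -1453.9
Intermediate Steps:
h = 17/9 ≈ 1.8889
L = -332/9 (L = -35 - 1*17/9 = -35 - 17/9 = -332/9 ≈ -36.889)
b*109 + L = -13*109 - 332/9 = -1417 - 332/9 = -13085/9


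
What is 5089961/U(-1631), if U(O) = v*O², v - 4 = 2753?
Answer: 5089961/7334063877 ≈ 0.00069402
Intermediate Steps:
v = 2757 (v = 4 + 2753 = 2757)
U(O) = 2757*O²
5089961/U(-1631) = 5089961/((2757*(-1631)²)) = 5089961/((2757*2660161)) = 5089961/7334063877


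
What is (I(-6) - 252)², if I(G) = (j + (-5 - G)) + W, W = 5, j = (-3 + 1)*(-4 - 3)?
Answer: 53824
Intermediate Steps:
j = 14 (j = -2*(-7) = 14)
I(G) = 14 - G (I(G) = (14 + (-5 - G)) + 5 = (9 - G) + 5 = 14 - G)
(I(-6) - 252)² = ((14 - 1*(-6)) - 252)² = ((14 + 6) - 252)² = (20 - 252)² = (-232)² = 53824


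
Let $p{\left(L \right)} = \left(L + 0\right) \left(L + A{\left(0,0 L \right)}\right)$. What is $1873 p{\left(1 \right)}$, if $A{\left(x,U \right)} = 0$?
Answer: $1873$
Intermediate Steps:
$p{\left(L \right)} = L^{2}$ ($p{\left(L \right)} = \left(L + 0\right) \left(L + 0\right) = L L = L^{2}$)
$1873 p{\left(1 \right)} = 1873 \cdot 1^{2} = 1873 \cdot 1 = 1873$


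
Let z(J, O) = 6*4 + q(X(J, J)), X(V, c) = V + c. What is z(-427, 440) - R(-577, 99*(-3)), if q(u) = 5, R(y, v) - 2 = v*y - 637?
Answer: -170705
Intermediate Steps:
R(y, v) = -635 + v*y (R(y, v) = 2 + (v*y - 637) = 2 + (-637 + v*y) = -635 + v*y)
z(J, O) = 29 (z(J, O) = 6*4 + 5 = 24 + 5 = 29)
z(-427, 440) - R(-577, 99*(-3)) = 29 - (-635 + (99*(-3))*(-577)) = 29 - (-635 - 297*(-577)) = 29 - (-635 + 171369) = 29 - 1*170734 = 29 - 170734 = -170705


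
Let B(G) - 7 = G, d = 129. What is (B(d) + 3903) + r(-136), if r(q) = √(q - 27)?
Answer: 4039 + I*√163 ≈ 4039.0 + 12.767*I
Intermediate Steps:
B(G) = 7 + G
r(q) = √(-27 + q)
(B(d) + 3903) + r(-136) = ((7 + 129) + 3903) + √(-27 - 136) = (136 + 3903) + √(-163) = 4039 + I*√163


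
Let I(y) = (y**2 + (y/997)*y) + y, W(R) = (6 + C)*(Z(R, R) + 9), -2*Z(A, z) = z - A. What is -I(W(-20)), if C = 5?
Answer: -9880101/997 ≈ -9909.8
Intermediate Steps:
Z(A, z) = A/2 - z/2 (Z(A, z) = -(z - A)/2 = A/2 - z/2)
W(R) = 99 (W(R) = (6 + 5)*((R/2 - R/2) + 9) = 11*(0 + 9) = 11*9 = 99)
I(y) = y + 998*y**2/997 (I(y) = (y**2 + (y*(1/997))*y) + y = (y**2 + (y/997)*y) + y = (y**2 + y**2/997) + y = 998*y**2/997 + y = y + 998*y**2/997)
-I(W(-20)) = -99*(997 + 998*99)/997 = -99*(997 + 98802)/997 = -99*99799/997 = -1*9880101/997 = -9880101/997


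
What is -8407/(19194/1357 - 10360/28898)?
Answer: -23548358893/38614978 ≈ -609.82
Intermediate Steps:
-8407/(19194/1357 - 10360/28898) = -8407/(19194*(1/1357) - 10360*1/28898) = -8407/(19194/1357 - 5180/14449) = -8407/270304846/19607293 = -8407*19607293/270304846 = -23548358893/38614978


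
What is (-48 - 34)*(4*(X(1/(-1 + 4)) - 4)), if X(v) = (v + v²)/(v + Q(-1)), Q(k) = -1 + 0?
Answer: 4592/3 ≈ 1530.7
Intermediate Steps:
Q(k) = -1
X(v) = (v + v²)/(-1 + v) (X(v) = (v + v²)/(v - 1) = (v + v²)/(-1 + v))
(-48 - 34)*(4*(X(1/(-1 + 4)) - 4)) = (-48 - 34)*(4*((1 + 1/(-1 + 4))/((-1 + 4)*(-1 + 1/(-1 + 4))) - 4)) = -328*((1 + 1/3)/(3*(-1 + 1/3)) - 4) = -328*((1 + ⅓)/(3*(-1 + ⅓)) - 4) = -328*((⅓)*(4/3)/(-⅔) - 4) = -328*((⅓)*(-3/2)*(4/3) - 4) = -328*(-⅔ - 4) = -328*(-14)/3 = -82*(-56/3) = 4592/3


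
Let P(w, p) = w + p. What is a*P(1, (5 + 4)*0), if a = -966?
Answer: -966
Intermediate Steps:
P(w, p) = p + w
a*P(1, (5 + 4)*0) = -966*((5 + 4)*0 + 1) = -966*(9*0 + 1) = -966*(0 + 1) = -966*1 = -966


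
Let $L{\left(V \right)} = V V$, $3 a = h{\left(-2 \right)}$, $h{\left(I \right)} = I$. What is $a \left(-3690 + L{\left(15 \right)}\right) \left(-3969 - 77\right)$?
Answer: $-9346260$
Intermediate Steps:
$a = - \frac{2}{3}$ ($a = \frac{1}{3} \left(-2\right) = - \frac{2}{3} \approx -0.66667$)
$L{\left(V \right)} = V^{2}$
$a \left(-3690 + L{\left(15 \right)}\right) \left(-3969 - 77\right) = - \frac{2 \left(-3690 + 15^{2}\right) \left(-3969 - 77\right)}{3} = - \frac{2 \left(-3690 + 225\right) \left(-4046\right)}{3} = - \frac{2 \left(\left(-3465\right) \left(-4046\right)\right)}{3} = \left(- \frac{2}{3}\right) 14019390 = -9346260$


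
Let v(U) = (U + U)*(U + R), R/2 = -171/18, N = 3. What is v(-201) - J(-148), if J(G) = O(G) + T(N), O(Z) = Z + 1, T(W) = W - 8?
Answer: 88592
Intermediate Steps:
R = -19 (R = 2*(-171/18) = 2*(-171*1/18) = 2*(-19/2) = -19)
T(W) = -8 + W
O(Z) = 1 + Z
v(U) = 2*U*(-19 + U) (v(U) = (U + U)*(U - 19) = (2*U)*(-19 + U) = 2*U*(-19 + U))
J(G) = -4 + G (J(G) = (1 + G) + (-8 + 3) = (1 + G) - 5 = -4 + G)
v(-201) - J(-148) = 2*(-201)*(-19 - 201) - (-4 - 148) = 2*(-201)*(-220) - 1*(-152) = 88440 + 152 = 88592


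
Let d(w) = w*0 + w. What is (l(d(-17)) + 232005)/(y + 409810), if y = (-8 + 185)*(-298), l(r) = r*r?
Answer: 116147/178532 ≈ 0.65057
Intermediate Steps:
d(w) = w (d(w) = 0 + w = w)
l(r) = r²
y = -52746 (y = 177*(-298) = -52746)
(l(d(-17)) + 232005)/(y + 409810) = ((-17)² + 232005)/(-52746 + 409810) = (289 + 232005)/357064 = 232294*(1/357064) = 116147/178532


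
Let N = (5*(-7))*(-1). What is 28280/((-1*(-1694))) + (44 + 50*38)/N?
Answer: 305924/4235 ≈ 72.237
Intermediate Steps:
N = 35 (N = -35*(-1) = 35)
28280/((-1*(-1694))) + (44 + 50*38)/N = 28280/((-1*(-1694))) + (44 + 50*38)/35 = 28280/1694 + (44 + 1900)*(1/35) = 28280*(1/1694) + 1944*(1/35) = 2020/121 + 1944/35 = 305924/4235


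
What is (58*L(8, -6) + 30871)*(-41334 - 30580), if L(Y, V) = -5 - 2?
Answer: -2190860010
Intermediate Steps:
L(Y, V) = -7
(58*L(8, -6) + 30871)*(-41334 - 30580) = (58*(-7) + 30871)*(-41334 - 30580) = (-406 + 30871)*(-71914) = 30465*(-71914) = -2190860010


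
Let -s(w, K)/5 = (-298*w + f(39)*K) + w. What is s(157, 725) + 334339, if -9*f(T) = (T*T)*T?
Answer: 24459859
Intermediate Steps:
f(T) = -T³/9 (f(T) = -T*T*T/9 = -T²*T/9 = -T³/9)
s(w, K) = 1485*w + 32955*K (s(w, K) = -5*((-298*w + (-⅑*39³)*K) + w) = -5*((-298*w + (-⅑*59319)*K) + w) = -5*((-298*w - 6591*K) + w) = -5*((-6591*K - 298*w) + w) = -5*(-6591*K - 297*w) = 1485*w + 32955*K)
s(157, 725) + 334339 = (1485*157 + 32955*725) + 334339 = (233145 + 23892375) + 334339 = 24125520 + 334339 = 24459859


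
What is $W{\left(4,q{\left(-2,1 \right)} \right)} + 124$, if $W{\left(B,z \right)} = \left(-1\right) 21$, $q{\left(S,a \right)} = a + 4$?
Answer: $103$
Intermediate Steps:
$q{\left(S,a \right)} = 4 + a$
$W{\left(B,z \right)} = -21$
$W{\left(4,q{\left(-2,1 \right)} \right)} + 124 = -21 + 124 = 103$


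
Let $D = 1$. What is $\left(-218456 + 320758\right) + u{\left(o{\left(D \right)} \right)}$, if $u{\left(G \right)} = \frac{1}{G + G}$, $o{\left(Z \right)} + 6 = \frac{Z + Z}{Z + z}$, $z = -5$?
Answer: $\frac{1329925}{13} \approx 1.023 \cdot 10^{5}$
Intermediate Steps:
$o{\left(Z \right)} = -6 + \frac{2 Z}{-5 + Z}$ ($o{\left(Z \right)} = -6 + \frac{Z + Z}{Z - 5} = -6 + \frac{2 Z}{-5 + Z}$)
$u{\left(G \right)} = \frac{1}{2 G}$
$\left(-218456 + 320758\right) + u{\left(o{\left(D \right)} \right)} = \left(-218456 + 320758\right) + \frac{1}{2 \frac{2 \left(15 - 2\right)}{-5 + 1}} = 102302 + \frac{1}{2 \frac{2 \left(15 - 2\right)}{-4}} = 102302 + \frac{1}{2 \cdot 2 \left(- \frac{1}{4}\right) 13} = 102302 + \frac{1}{2 \left(- \frac{13}{2}\right)} = 102302 + \frac{1}{2} \left(- \frac{2}{13}\right) = 102302 - \frac{1}{13} = \frac{1329925}{13}$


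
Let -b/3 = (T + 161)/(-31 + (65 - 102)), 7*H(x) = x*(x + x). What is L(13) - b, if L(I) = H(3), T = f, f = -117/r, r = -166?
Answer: -21207/4648 ≈ -4.5626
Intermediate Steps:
f = 117/166 (f = -117/(-166) = -117*(-1/166) = 117/166 ≈ 0.70482)
H(x) = 2*x**2/7 (H(x) = (x*(x + x))/7 = (x*(2*x))/7 = (2*x**2)/7 = 2*x**2/7)
T = 117/166 ≈ 0.70482
L(I) = 18/7 (L(I) = (2/7)*3**2 = (2/7)*9 = 18/7)
b = 4737/664 (b = -3*(117/166 + 161)/(-31 + (65 - 102)) = -80529/(166*(-31 - 37)) = -80529/(166*(-68)) = -80529*(-1)/(166*68) = -3*(-1579/664) = 4737/664 ≈ 7.1340)
L(13) - b = 18/7 - 1*4737/664 = 18/7 - 4737/664 = -21207/4648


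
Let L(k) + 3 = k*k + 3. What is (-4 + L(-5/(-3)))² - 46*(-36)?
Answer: 134257/81 ≈ 1657.5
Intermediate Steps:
L(k) = k² (L(k) = -3 + (k*k + 3) = -3 + (k² + 3) = -3 + (3 + k²) = k²)
(-4 + L(-5/(-3)))² - 46*(-36) = (-4 + (-5/(-3))²)² - 46*(-36) = (-4 + (-5*(-⅓))²)² + 1656 = (-4 + (5/3)²)² + 1656 = (-4 + 25/9)² + 1656 = (-11/9)² + 1656 = 121/81 + 1656 = 134257/81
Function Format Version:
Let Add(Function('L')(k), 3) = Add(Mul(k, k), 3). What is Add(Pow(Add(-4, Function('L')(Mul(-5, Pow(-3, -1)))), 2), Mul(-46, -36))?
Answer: Rational(134257, 81) ≈ 1657.5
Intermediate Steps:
Function('L')(k) = Pow(k, 2) (Function('L')(k) = Add(-3, Add(Mul(k, k), 3)) = Add(-3, Add(Pow(k, 2), 3)) = Add(-3, Add(3, Pow(k, 2))) = Pow(k, 2))
Add(Pow(Add(-4, Function('L')(Mul(-5, Pow(-3, -1)))), 2), Mul(-46, -36)) = Add(Pow(Add(-4, Pow(Mul(-5, Pow(-3, -1)), 2)), 2), Mul(-46, -36)) = Add(Pow(Add(-4, Pow(Mul(-5, Rational(-1, 3)), 2)), 2), 1656) = Add(Pow(Add(-4, Pow(Rational(5, 3), 2)), 2), 1656) = Add(Pow(Add(-4, Rational(25, 9)), 2), 1656) = Add(Pow(Rational(-11, 9), 2), 1656) = Add(Rational(121, 81), 1656) = Rational(134257, 81)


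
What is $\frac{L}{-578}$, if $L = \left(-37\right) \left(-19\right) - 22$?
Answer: $- \frac{681}{578} \approx -1.1782$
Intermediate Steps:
$L = 681$ ($L = 703 - 22 = 681$)
$\frac{L}{-578} = \frac{681}{-578} = 681 \left(- \frac{1}{578}\right) = - \frac{681}{578}$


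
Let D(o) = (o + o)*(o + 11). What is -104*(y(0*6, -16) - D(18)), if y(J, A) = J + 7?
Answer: 107848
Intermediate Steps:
D(o) = 2*o*(11 + o) (D(o) = (2*o)*(11 + o) = 2*o*(11 + o))
y(J, A) = 7 + J
-104*(y(0*6, -16) - D(18)) = -104*((7 + 0*6) - 2*18*(11 + 18)) = -104*((7 + 0) - 2*18*29) = -104*(7 - 1*1044) = -104*(7 - 1044) = -104*(-1037) = 107848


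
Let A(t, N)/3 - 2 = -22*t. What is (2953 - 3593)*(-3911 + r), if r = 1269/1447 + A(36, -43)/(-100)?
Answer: 3599138624/1447 ≈ 2.4873e+6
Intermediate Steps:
A(t, N) = 6 - 66*t (A(t, N) = 6 + 3*(-22*t) = 6 - 66*t)
r = 355629/14470 (r = 1269/1447 + (6 - 66*36)/(-100) = 1269*(1/1447) + (6 - 2376)*(-1/100) = 1269/1447 - 2370*(-1/100) = 1269/1447 + 237/10 = 355629/14470 ≈ 24.577)
(2953 - 3593)*(-3911 + r) = (2953 - 3593)*(-3911 + 355629/14470) = -640*(-56236541/14470) = 3599138624/1447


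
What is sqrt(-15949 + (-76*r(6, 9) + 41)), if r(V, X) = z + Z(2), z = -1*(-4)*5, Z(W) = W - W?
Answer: 2*I*sqrt(4357) ≈ 132.02*I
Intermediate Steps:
Z(W) = 0
z = 20 (z = 4*5 = 20)
r(V, X) = 20 (r(V, X) = 20 + 0 = 20)
sqrt(-15949 + (-76*r(6, 9) + 41)) = sqrt(-15949 + (-76*20 + 41)) = sqrt(-15949 + (-1520 + 41)) = sqrt(-15949 - 1479) = sqrt(-17428) = 2*I*sqrt(4357)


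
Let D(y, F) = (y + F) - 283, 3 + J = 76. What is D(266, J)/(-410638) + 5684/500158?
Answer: 576514386/51345970201 ≈ 0.011228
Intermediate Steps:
J = 73 (J = -3 + 76 = 73)
D(y, F) = -283 + F + y (D(y, F) = (F + y) - 283 = -283 + F + y)
D(266, J)/(-410638) + 5684/500158 = (-283 + 73 + 266)/(-410638) + 5684/500158 = 56*(-1/410638) + 5684*(1/500158) = -28/205319 + 2842/250079 = 576514386/51345970201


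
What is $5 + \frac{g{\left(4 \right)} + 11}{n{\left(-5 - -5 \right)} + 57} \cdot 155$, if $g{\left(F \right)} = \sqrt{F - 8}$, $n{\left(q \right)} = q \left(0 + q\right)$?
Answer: $\frac{1990}{57} + \frac{310 i}{57} \approx 34.912 + 5.4386 i$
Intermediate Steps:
$n{\left(q \right)} = q^{2}$ ($n{\left(q \right)} = q q = q^{2}$)
$g{\left(F \right)} = \sqrt{-8 + F}$
$5 + \frac{g{\left(4 \right)} + 11}{n{\left(-5 - -5 \right)} + 57} \cdot 155 = 5 + \frac{\sqrt{-8 + 4} + 11}{\left(-5 - -5\right)^{2} + 57} \cdot 155 = 5 + \frac{\sqrt{-4} + 11}{\left(-5 + 5\right)^{2} + 57} \cdot 155 = 5 + \frac{2 i + 11}{0^{2} + 57} \cdot 155 = 5 + \frac{11 + 2 i}{0 + 57} \cdot 155 = 5 + \frac{11 + 2 i}{57} \cdot 155 = 5 + \left(11 + 2 i\right) \frac{1}{57} \cdot 155 = 5 + \left(\frac{11}{57} + \frac{2 i}{57}\right) 155 = 5 + \left(\frac{1705}{57} + \frac{310 i}{57}\right) = \frac{1990}{57} + \frac{310 i}{57}$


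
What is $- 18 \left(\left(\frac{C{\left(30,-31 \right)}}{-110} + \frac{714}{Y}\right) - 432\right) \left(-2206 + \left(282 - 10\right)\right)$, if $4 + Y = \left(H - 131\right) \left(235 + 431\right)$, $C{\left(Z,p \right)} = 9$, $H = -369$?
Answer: $- \frac{9839006106012}{654115} \approx -1.5042 \cdot 10^{7}$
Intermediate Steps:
$Y = -333004$ ($Y = -4 + \left(-369 - 131\right) \left(235 + 431\right) = -4 - 333000 = -333004$)
$- 18 \left(\left(\frac{C{\left(30,-31 \right)}}{-110} + \frac{714}{Y}\right) - 432\right) \left(-2206 + \left(282 - 10\right)\right) = - 18 \left(\left(\frac{9}{-110} + \frac{714}{-333004}\right) - 432\right) \left(-2206 + \left(282 - 10\right)\right) = - 18 \left(\left(9 \left(- \frac{1}{110}\right) + 714 \left(- \frac{1}{333004}\right)\right) - 432\right) \left(-2206 + \left(282 - 10\right)\right) = - 18 \left(\left(- \frac{9}{110} - \frac{51}{23786}\right) - 432\right) \left(-2206 + 272\right) = - 18 \left(- \frac{54921}{654115} - 432\right) \left(-1934\right) = - 18 \left(\left(- \frac{282632601}{654115}\right) \left(-1934\right)\right) = \left(-18\right) \frac{546611450334}{654115} = - \frac{9839006106012}{654115}$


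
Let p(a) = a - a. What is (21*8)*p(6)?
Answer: 0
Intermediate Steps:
p(a) = 0
(21*8)*p(6) = (21*8)*0 = 168*0 = 0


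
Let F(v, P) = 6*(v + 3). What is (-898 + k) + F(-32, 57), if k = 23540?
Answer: 22468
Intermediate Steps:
F(v, P) = 18 + 6*v (F(v, P) = 6*(3 + v) = 18 + 6*v)
(-898 + k) + F(-32, 57) = (-898 + 23540) + (18 + 6*(-32)) = 22642 + (18 - 192) = 22642 - 174 = 22468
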